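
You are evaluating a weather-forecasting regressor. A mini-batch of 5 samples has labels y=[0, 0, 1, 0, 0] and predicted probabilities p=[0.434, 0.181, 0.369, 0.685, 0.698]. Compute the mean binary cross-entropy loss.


L[0] = -ln(1-0.434) = -ln(0.566) = 0.5692
L[1] = -ln(1-0.181) = -ln(0.819) = 0.1997
L[2] = -ln(0.369) = 0.997
L[3] = -ln(1-0.685) = -ln(0.315) = 1.1552
L[4] = -ln(1-0.698) = -ln(0.302) = 1.1973
mean = (0.5692 + 0.1997 + 0.997 + 1.1552 + 1.1973)/5 = 0.8237

0.8237


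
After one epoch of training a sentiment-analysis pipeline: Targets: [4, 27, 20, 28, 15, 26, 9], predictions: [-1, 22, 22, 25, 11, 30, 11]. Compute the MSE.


Squared errors: (4+ 1)²=25, (27-22)²=25, (20-22)²=4, (28-25)²=9, (15-11)²=16, (26-30)²=16, (9-11)²=4
Sum = 99
MSE = 99/7 = 99/7

99/7


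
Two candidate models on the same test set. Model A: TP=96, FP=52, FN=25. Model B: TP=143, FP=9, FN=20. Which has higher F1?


Model A: P=96/148=0.6486, R=96/121=0.7934, F1=2PR/(P+R)=2TP/(2TP+FP+FN)=192/269=0.7138
Model B: P=143/152=0.9408, R=143/163=0.8773, F1=2PR/(P+R)=2TP/(2TP+FP+FN)=286/315=0.9079
0.7138 < 0.9079 → Model B

Model B


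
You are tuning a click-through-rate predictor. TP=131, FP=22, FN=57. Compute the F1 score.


Precision = 131/153 = 0.8562
Recall = 131/188 = 0.6968
F1 = 2·P·R/(P+R) = 2·TP/(2·TP+FP+FN) = 262/(262+22+57) = 262/341 = 0.7683

0.7683


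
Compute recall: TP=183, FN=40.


Recall = TP/(TP+FN)
= 183/(183+40)
= 183/223 = 82.06%

82.06%


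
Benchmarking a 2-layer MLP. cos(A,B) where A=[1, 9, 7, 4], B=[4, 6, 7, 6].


A·B = 1·4 + 9·6 + 7·7 + 4·6 = 131
‖A‖ = √147 = 12.1244, ‖B‖ = √137 = 11.7047
cos = 131/(√147·√137) = 131/√20139 = 0.9231

0.9231


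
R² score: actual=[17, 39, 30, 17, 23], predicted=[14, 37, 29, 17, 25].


ȳ = 25.2
SS_res = Σ(y-ŷ)² = 18
SS_tot = Σ(y-ȳ)² = 352.8
R² = 1 - SS_res/SS_tot = 1 - 0.051 = 0.949

0.949


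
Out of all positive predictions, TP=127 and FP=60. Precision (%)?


Precision = TP/(TP+FP)
= 127/(127+60)
= 127/187 = 67.91%

67.91%


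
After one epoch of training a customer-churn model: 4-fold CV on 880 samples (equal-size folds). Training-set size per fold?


Fold size = 880/4 = 220
Training per fold = 880 - 220 = 660

660


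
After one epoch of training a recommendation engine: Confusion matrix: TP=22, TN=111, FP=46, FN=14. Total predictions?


Total = TP + TN + FP + FN
= 22 + 111 + 46 + 14
= 193
(Predicted positive: 68, predicted negative: 125)

193


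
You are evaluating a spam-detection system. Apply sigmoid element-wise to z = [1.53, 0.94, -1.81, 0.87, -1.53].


σ(1.53) = 1/(1+e^-1.53) = 0.822
σ(0.94) = 1/(1+e^-0.94) = 0.7191
σ(-1.81) = 1/(1+e^1.81) = 0.1406
σ(0.87) = 1/(1+e^-0.87) = 0.7047
σ(-1.53) = 1/(1+e^1.53) = 0.178
result = [0.822, 0.7191, 0.1406, 0.7047, 0.178]

[0.822, 0.7191, 0.1406, 0.7047, 0.178]


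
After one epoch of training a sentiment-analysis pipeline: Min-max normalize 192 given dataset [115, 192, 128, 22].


min=22, max=192
(192-22)/(192-22) = 170/170 = 1.0

1.0


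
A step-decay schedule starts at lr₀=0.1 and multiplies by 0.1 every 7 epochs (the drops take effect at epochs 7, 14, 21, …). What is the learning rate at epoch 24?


n_drops = ⌊24/7⌋ = 3
lr = 0.1·0.1^3 = 0.1·0.001 = 0.0001

0.0001


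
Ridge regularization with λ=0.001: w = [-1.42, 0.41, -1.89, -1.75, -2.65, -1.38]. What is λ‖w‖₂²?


‖w‖₂² = (-1.42)² + (0.41)² + (-1.89)² + (-1.75)² + (-2.65)² + (-1.38)²
     = 2.0164 + 0.1681 + 3.5721 + 3.0625 + 7.0225 + 1.9044
     = 17.746
λ·‖w‖₂² = 0.001·17.746 = 0.017746

0.017746


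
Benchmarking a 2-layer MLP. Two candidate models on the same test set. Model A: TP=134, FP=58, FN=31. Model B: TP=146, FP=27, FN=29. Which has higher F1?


Model A: P=134/192=0.6979, R=134/165=0.8121, F1=2PR/(P+R)=2TP/(2TP+FP+FN)=268/357=0.7507
Model B: P=146/173=0.8439, R=146/175=0.8343, F1=2PR/(P+R)=2TP/(2TP+FP+FN)=292/348=0.8391
0.7507 < 0.8391 → Model B

Model B


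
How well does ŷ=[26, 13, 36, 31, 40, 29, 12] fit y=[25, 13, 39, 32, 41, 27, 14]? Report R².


ȳ = 27.2857
SS_res = Σ(y-ŷ)² = 20
SS_tot = Σ(y-ȳ)² = 733.43
R² = 1 - SS_res/SS_tot = 1 - 0.0273 = 0.9727

0.9727


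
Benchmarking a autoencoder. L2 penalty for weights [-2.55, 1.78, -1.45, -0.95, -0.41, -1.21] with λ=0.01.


‖w‖₂² = (-2.55)² + (1.78)² + (-1.45)² + (-0.95)² + (-0.41)² + (-1.21)²
     = 6.5025 + 3.1684 + 2.1025 + 0.9025 + 0.1681 + 1.4641
     = 14.3081
λ·‖w‖₂² = 0.01·14.3081 = 0.143081

0.143081


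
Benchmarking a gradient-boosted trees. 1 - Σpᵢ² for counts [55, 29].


Probabilities: [55/84, 29/84] ≈ [0.6548, 0.3452]
Σpᵢ² = (3025 + 841)/84² = 3866/7056
Gini = 1 - Σpᵢ² = 1 - 3866/7056 = 0.4521

0.4521


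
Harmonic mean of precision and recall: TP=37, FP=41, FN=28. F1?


Precision = 37/78 = 0.4744
Recall = 37/65 = 0.5692
F1 = 2·P·R/(P+R) = 2·TP/(2·TP+FP+FN) = 74/(74+41+28) = 74/143 = 0.5175

0.5175


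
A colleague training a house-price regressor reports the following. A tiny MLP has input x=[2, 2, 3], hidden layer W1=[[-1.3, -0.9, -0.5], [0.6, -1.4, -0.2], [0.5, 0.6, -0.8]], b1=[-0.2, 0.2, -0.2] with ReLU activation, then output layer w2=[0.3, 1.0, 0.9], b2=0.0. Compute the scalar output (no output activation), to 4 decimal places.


z1[0] = (-1.3)·(2) + (-0.9)·(2) + (-0.5)·(3) - 0.2 = -6.1
z1[1] = (0.6)·(2) + (-1.4)·(2) + (-0.2)·(3) + 0.2 = -2.0
z1[2] = (0.5)·(2) + (0.6)·(2) + (-0.8)·(3) - 0.2 = -0.4
h = ReLU(z1) = [0.0, 0.0, 0.0]
output = (0.3)·(0.0) + (1.0)·(0.0) + (0.9)·(0.0) + 0.0 = 0.0

0.0


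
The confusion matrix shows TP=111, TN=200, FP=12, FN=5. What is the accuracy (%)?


Accuracy = (TP+TN)/(TP+TN+FP+FN)
= (111+200)/(328)
= 311/328 = 94.82%

94.82%


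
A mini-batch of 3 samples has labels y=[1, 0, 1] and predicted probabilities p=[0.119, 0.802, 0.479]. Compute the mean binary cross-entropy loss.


L[0] = -ln(0.119) = 2.1286
L[1] = -ln(1-0.802) = -ln(0.198) = 1.6195
L[2] = -ln(0.479) = 0.7361
mean = (2.1286 + 1.6195 + 0.7361)/3 = 1.4947

1.4947


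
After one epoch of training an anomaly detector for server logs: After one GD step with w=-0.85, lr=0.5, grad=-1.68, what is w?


w_new = w - α·∇
= -0.85 - 0.5·-1.68
= -0.85 + 0.84
= -0.01

-0.01


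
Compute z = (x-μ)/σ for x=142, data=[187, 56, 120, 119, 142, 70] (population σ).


μ = 115.6667, σ = 43.6985
z = (142 - 115.6667)/43.6985 = 0.6026

0.6026


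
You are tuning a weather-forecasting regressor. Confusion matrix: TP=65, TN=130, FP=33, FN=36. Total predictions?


Total = TP + TN + FP + FN
= 65 + 130 + 33 + 36
= 264
(Predicted positive: 98, predicted negative: 166)

264


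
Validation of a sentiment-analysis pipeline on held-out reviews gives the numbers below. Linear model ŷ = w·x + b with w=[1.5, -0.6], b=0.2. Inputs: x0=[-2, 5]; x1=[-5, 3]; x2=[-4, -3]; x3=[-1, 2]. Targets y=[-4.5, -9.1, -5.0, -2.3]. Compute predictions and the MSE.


ŷ0 = (1.5)·(-2) + (-0.6)·(5) + 0.2 = -5.8
ŷ1 = (1.5)·(-5) + (-0.6)·(3) + 0.2 = -9.1
ŷ2 = (1.5)·(-4) + (-0.6)·(-3) + 0.2 = -4.0
ŷ3 = (1.5)·(-1) + (-0.6)·(2) + 0.2 = -2.5
errors² = [1.69, 0.0, 1.0, 0.04]
MSE = 2.7300/4 = 0.6825

0.6825


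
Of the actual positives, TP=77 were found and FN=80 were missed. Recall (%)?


Recall = TP/(TP+FN)
= 77/(77+80)
= 77/157 = 49.04%

49.04%


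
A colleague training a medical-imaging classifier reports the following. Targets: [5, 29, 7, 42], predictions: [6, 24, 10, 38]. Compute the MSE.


Squared errors: (5-6)²=1, (29-24)²=25, (7-10)²=9, (42-38)²=16
Sum = 51
MSE = 51/4 = 51/4

51/4


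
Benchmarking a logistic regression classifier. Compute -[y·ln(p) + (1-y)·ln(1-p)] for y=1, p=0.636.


BCE = -[y·ln(p) + (1-y)·ln(1-p)]
= -1·ln(0.636) - 0
= -ln(0.636) = 0.4526

0.4526


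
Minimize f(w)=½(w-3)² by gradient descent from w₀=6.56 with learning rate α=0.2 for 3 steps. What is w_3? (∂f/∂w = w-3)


step 1: grad = 6.56-3 = 3.56; w = 6.56 - 0.2·(3.56) = 5.848
step 2: grad = 5.848-3 = 2.848; w = 5.848 - 0.2·(2.848) = 5.2784
step 3: grad = 5.2784-3 = 2.2784; w = 5.2784 - 0.2·(2.2784) = 4.82272

4.82272


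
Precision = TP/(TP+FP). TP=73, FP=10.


Precision = TP/(TP+FP)
= 73/(73+10)
= 73/83 = 87.95%

87.95%


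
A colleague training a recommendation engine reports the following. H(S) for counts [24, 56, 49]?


Probabilities: [24/129, 56/129, 49/129] ≈ [0.186, 0.4341, 0.3798]
H = -((24/129)·log₂(24/129) + (56/129)·log₂(56/129) + (49/129)·log₂(49/129))
  = 1.5045 bits

1.5045 bits


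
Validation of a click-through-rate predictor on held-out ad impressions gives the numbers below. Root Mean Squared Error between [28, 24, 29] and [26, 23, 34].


MSE = 30/3 = 10
RMSE = √(30/3) = 3.1623

3.1623


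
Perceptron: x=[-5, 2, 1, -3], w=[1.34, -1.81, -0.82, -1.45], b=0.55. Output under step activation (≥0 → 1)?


z = (-5)·(1.34) + (2)·(-1.81) + (1)·(-0.82) + (-3)·(-1.45) + 0.55
  = -6.24
step(z) = 0 (z<0)

0


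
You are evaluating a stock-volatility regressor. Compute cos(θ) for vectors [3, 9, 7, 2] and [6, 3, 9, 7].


A·B = 3·6 + 9·3 + 7·9 + 2·7 = 122
‖A‖ = √143 = 11.9583, ‖B‖ = √175 = 13.2288
cos = 122/(√143·√175) = 122/√25025 = 0.7712

0.7712


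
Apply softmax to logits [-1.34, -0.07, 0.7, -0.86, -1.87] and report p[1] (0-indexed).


Exponentials: e^-1.34=0.2618, e^-0.07=0.9324, e^0.7=2.0138, e^-0.86=0.4232, e^-1.87=0.1541
Sum = 3.7853
Softmax = [0.0692, 0.2463, 0.532, 0.1118, 0.0407]
p[1] = 0.9324/3.7853 = 0.2463

0.2463


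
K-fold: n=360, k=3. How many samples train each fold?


Fold size = 360/3 = 120
Training per fold = 360 - 120 = 240

240


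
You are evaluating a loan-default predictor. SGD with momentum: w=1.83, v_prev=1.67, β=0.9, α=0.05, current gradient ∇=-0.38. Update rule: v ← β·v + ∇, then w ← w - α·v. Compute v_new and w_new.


v_new = 0.9·1.67 - 0.38 = 1.503 - 0.38 = 1.123
w_new = 1.83 - 0.05·1.123 = 1.83 - 0.05615 = 1.77385

v_new=1.123, w_new=1.77385


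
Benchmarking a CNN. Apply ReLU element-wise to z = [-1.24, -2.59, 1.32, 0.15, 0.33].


ReLU(-1.24) = max(0, -1.24) = 0.0
ReLU(-2.59) = max(0, -2.59) = 0.0
ReLU(1.32) = max(0, 1.32) = 1.32
ReLU(0.15) = max(0, 0.15) = 0.15
ReLU(0.33) = max(0, 0.33) = 0.33
result = [0.0, 0.0, 1.32, 0.15, 0.33]

[0.0, 0.0, 1.32, 0.15, 0.33]


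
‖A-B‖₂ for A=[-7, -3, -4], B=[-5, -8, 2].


d = √((-7+ 5)² + (-3+ 8)² + (-4-2)²)
  = √(4 + 25 + 36)
  = √65 = 8.0623

8.0623


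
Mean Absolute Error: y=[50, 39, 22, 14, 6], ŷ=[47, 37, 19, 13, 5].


Absolute errors: |50-47|=3, |39-37|=2, |22-19|=3, |14-13|=1, |6-5|=1
Sum = 10
MAE = 10/5 = 2

2


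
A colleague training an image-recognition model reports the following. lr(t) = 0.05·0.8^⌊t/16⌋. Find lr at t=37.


n_drops = ⌊37/16⌋ = 2
lr = 0.05·0.8^2 = 0.05·0.64 = 0.032

0.032


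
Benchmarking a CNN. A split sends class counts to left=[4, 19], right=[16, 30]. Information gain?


Parent = [20, 49], H_parent = 0.8685
H_left = 0.6666 (n=23), H_right = 0.9321 (n=46)
H_children = (23/69)·0.6666 + (46/69)·0.9321 = 0.8436
IG = 0.8685 - 0.8436 = 0.0249

0.0249


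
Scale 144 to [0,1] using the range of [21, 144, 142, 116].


min=21, max=144
(144-21)/(144-21) = 123/123 = 1.0

1.0


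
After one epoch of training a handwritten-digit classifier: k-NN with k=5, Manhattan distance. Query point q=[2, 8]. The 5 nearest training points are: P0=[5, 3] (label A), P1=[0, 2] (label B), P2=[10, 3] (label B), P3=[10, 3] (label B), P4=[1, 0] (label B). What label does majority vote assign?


d(q,P0) = 8  (label A)
d(q,P1) = 8  (label B)
d(q,P2) = 13  (label B)
d(q,P3) = 13  (label B)
d(q,P4) = 9  (label B)
Votes: A=1, B=4
Majority → B

B


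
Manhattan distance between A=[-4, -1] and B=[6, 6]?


d = |-4-6| + |-1-6|
  = 10 + 7
  = 17

17


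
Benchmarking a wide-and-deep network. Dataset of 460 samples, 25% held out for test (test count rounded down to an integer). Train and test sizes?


Test = ⌊460·25/100⌋ = 115
Train = 460 - 115 = 345

Train: 345, Test: 115


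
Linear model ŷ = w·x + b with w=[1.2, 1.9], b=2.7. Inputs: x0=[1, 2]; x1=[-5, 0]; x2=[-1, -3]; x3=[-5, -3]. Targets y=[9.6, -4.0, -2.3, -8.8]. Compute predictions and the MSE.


ŷ0 = (1.2)·(1) + (1.9)·(2) + 2.7 = 7.7
ŷ1 = (1.2)·(-5) + (1.9)·(0) + 2.7 = -3.3
ŷ2 = (1.2)·(-1) + (1.9)·(-3) + 2.7 = -4.2
ŷ3 = (1.2)·(-5) + (1.9)·(-3) + 2.7 = -9.0
errors² = [3.61, 0.49, 3.61, 0.04]
MSE = 7.7500/4 = 1.9375

1.9375


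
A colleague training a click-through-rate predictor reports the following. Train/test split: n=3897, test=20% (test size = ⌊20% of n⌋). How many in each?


Test = ⌊3897·20/100⌋ = 779
Train = 3897 - 779 = 3118

Train: 3118, Test: 779


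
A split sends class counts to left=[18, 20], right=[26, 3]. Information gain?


Parent = [44, 23], H_parent = 0.9279
H_left = 0.998 (n=38), H_right = 0.4798 (n=29)
H_children = (38/67)·0.998 + (29/67)·0.4798 = 0.7737
IG = 0.9279 - 0.7737 = 0.1542

0.1542


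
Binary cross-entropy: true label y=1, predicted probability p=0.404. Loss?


BCE = -[y·ln(p) + (1-y)·ln(1-p)]
= -1·ln(0.404) - 0
= -ln(0.404) = 0.9063

0.9063


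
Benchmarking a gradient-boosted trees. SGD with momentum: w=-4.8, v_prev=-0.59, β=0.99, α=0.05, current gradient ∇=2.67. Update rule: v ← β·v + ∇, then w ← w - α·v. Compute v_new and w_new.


v_new = 0.99·-0.59 + 2.67 = -0.5841 + 2.67 = 2.0859
w_new = -4.8 - 0.05·2.0859 = -4.8 - 0.104295 = -4.904295

v_new=2.0859, w_new=-4.904295


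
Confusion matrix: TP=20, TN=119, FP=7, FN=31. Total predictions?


Total = TP + TN + FP + FN
= 20 + 119 + 7 + 31
= 177
(Predicted positive: 27, predicted negative: 150)

177


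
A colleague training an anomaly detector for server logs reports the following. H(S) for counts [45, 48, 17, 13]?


Probabilities: [45/123, 48/123, 17/123, 13/123] ≈ [0.3659, 0.3902, 0.1382, 0.1057]
H = -((45/123)·log₂(45/123) + (48/123)·log₂(48/123) + (17/123)·log₂(17/123) + (13/123)·log₂(13/123))
  = 1.7978 bits

1.7978 bits


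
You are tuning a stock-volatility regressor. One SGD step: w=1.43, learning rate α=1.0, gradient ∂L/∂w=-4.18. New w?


w_new = w - α·∇
= 1.43 - 1.0·-4.18
= 1.43 + 4.18
= 5.61

5.61


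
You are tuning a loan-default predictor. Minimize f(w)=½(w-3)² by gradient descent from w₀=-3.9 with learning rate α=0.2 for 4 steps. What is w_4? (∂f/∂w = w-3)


step 1: grad = -3.9-3 = -6.9; w = -3.9 - 0.2·(-6.9) = -2.52
step 2: grad = -2.52-3 = -5.52; w = -2.52 - 0.2·(-5.52) = -1.416
step 3: grad = -1.416-3 = -4.416; w = -1.416 - 0.2·(-4.416) = -0.5328
step 4: grad = -0.5328-3 = -3.5328; w = -0.5328 - 0.2·(-3.5328) = 0.17376

0.17376


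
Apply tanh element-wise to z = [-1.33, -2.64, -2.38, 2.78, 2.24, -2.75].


tanh(-1.33) = -0.8692
tanh(-2.64) = -0.9899
tanh(-2.38) = -0.983
tanh(2.78) = 0.9923
tanh(2.24) = 0.9776
tanh(-2.75) = -0.9919
result = [-0.8692, -0.9899, -0.983, 0.9923, 0.9776, -0.9919]

[-0.8692, -0.9899, -0.983, 0.9923, 0.9776, -0.9919]


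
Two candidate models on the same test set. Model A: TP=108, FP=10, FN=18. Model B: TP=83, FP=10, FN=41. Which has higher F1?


Model A: P=108/118=0.9153, R=108/126=0.8571, F1=2PR/(P+R)=2TP/(2TP+FP+FN)=216/244=0.8852
Model B: P=83/93=0.8925, R=83/124=0.6694, F1=2PR/(P+R)=2TP/(2TP+FP+FN)=166/217=0.765
0.8852 > 0.765 → Model A

Model A


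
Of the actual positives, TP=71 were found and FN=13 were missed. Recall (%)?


Recall = TP/(TP+FN)
= 71/(71+13)
= 71/84 = 84.52%

84.52%


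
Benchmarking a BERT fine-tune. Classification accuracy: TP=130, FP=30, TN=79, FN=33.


Accuracy = (TP+TN)/(TP+TN+FP+FN)
= (130+79)/(272)
= 209/272 = 76.84%

76.84%


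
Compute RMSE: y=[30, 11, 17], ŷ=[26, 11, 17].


MSE = 16/3 = 5.3333
RMSE = √(16/3) = 2.3094

2.3094


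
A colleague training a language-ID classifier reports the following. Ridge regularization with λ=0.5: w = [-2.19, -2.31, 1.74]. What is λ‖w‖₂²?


‖w‖₂² = (-2.19)² + (-2.31)² + (1.74)²
     = 4.7961 + 5.3361 + 3.0276
     = 13.1598
λ·‖w‖₂² = 0.5·13.1598 = 6.5799

6.5799


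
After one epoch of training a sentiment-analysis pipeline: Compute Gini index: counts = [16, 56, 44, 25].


Probabilities: [16/141, 56/141, 44/141, 25/141] ≈ [0.1135, 0.3972, 0.3121, 0.1773]
Σpᵢ² = (256 + 3136 + 1936 + 625)/141² = 5953/19881
Gini = 1 - Σpᵢ² = 1 - 5953/19881 = 0.7006

0.7006


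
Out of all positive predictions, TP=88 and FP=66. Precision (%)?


Precision = TP/(TP+FP)
= 88/(88+66)
= 88/154 = 57.14%

57.14%


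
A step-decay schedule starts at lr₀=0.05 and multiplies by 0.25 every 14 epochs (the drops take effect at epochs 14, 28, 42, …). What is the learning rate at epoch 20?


n_drops = ⌊20/14⌋ = 1
lr = 0.05·0.25^1 = 0.05·0.25 = 0.0125

0.0125


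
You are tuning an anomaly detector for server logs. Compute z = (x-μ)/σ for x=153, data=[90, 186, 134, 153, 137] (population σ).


μ = 140, σ = 31.0805
z = (153 - 140)/31.0805 = 0.4183

0.4183


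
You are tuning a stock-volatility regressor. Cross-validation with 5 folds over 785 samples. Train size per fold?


Fold size = 785/5 = 157
Training per fold = 785 - 157 = 628

628


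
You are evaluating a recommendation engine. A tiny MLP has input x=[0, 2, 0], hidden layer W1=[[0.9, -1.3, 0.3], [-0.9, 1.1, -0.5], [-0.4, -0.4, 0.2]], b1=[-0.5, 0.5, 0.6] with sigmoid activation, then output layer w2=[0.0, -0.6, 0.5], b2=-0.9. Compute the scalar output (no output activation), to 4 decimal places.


z1[0] = (0.9)·(0) + (-1.3)·(2) + (0.3)·(0) - 0.5 = -3.1
z1[1] = (-0.9)·(0) + (1.1)·(2) + (-0.5)·(0) + 0.5 = 2.7
z1[2] = (-0.4)·(0) + (-0.4)·(2) + (0.2)·(0) + 0.6 = -0.2
h = sigmoid(z1) = [0.0431, 0.937, 0.4502]
output = (0.0)·(0.0431) + (-0.6)·(0.937) + (0.5)·(0.4502) - 0.9 = -1.2371

-1.2371


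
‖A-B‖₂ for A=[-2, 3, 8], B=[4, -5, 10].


d = √((-2-4)² + (3+ 5)² + (8-10)²)
  = √(36 + 64 + 4)
  = √104 = 10.198

10.198


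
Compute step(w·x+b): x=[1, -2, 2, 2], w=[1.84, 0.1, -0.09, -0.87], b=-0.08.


z = (1)·(1.84) + (-2)·(0.1) + (2)·(-0.09) + (2)·(-0.87) - 0.08
  = -0.36
step(z) = 0 (z<0)

0


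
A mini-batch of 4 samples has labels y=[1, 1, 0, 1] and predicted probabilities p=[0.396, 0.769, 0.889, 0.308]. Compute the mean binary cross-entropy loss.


L[0] = -ln(0.396) = 0.9263
L[1] = -ln(0.769) = 0.2627
L[2] = -ln(1-0.889) = -ln(0.111) = 2.1982
L[3] = -ln(0.308) = 1.1777
mean = (0.9263 + 0.2627 + 2.1982 + 1.1777)/4 = 1.1412

1.1412


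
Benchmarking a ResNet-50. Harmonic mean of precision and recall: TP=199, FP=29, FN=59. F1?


Precision = 199/228 = 0.8728
Recall = 199/258 = 0.7713
F1 = 2·P·R/(P+R) = 2·TP/(2·TP+FP+FN) = 398/(398+29+59) = 398/486 = 0.8189

0.8189


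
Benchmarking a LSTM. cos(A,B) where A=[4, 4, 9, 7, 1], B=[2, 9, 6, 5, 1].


A·B = 4·2 + 4·9 + 9·6 + 7·5 + 1·1 = 134
‖A‖ = √163 = 12.7671, ‖B‖ = √147 = 12.1244
cos = 134/(√163·√147) = 134/√23961 = 0.8657

0.8657


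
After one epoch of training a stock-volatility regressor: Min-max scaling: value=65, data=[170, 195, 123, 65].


min=65, max=195
(65-65)/(195-65) = 0/130 = 0.0

0.0


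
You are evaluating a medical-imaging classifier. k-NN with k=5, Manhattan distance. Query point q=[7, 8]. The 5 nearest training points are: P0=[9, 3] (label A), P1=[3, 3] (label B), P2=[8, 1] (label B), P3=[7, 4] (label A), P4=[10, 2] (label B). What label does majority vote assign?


d(q,P0) = 7  (label A)
d(q,P1) = 9  (label B)
d(q,P2) = 8  (label B)
d(q,P3) = 4  (label A)
d(q,P4) = 9  (label B)
Votes: A=2, B=3
Majority → B

B


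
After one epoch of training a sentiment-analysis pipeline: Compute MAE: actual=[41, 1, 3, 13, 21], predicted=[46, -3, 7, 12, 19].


Absolute errors: |41-46|=5, |1+ 3|=4, |3-7|=4, |13-12|=1, |21-19|=2
Sum = 16
MAE = 16/5 = 16/5

16/5


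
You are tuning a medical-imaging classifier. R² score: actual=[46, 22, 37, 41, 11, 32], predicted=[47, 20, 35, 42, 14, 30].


ȳ = 31.5
SS_res = Σ(y-ŷ)² = 23
SS_tot = Σ(y-ȳ)² = 841.5
R² = 1 - SS_res/SS_tot = 1 - 0.0273 = 0.9727

0.9727


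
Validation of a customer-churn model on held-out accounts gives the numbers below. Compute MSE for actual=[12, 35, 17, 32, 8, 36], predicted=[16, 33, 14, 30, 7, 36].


Squared errors: (12-16)²=16, (35-33)²=4, (17-14)²=9, (32-30)²=4, (8-7)²=1, (36-36)²=0
Sum = 34
MSE = 34/6 = 17/3

17/3


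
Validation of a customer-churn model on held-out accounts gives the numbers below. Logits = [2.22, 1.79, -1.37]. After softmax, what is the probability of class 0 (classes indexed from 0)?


Exponentials: e^2.22=9.2073, e^1.79=5.9895, e^-1.37=0.2541
Sum = 15.4509
Softmax = [0.5959, 0.3876, 0.0164]
p[0] = 9.2073/15.4509 = 0.5959

0.5959


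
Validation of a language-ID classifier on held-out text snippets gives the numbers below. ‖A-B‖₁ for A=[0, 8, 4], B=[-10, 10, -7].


d = |0+ 10| + |8-10| + |4+ 7|
  = 10 + 2 + 11
  = 23

23


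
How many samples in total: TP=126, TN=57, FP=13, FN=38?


Total = TP + TN + FP + FN
= 126 + 57 + 13 + 38
= 234
(Predicted positive: 139, predicted negative: 95)

234


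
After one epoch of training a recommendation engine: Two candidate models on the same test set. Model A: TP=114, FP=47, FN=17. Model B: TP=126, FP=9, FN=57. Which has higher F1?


Model A: P=114/161=0.7081, R=114/131=0.8702, F1=2PR/(P+R)=2TP/(2TP+FP+FN)=228/292=0.7808
Model B: P=126/135=0.9333, R=126/183=0.6885, F1=2PR/(P+R)=2TP/(2TP+FP+FN)=252/318=0.7925
0.7808 < 0.7925 → Model B

Model B


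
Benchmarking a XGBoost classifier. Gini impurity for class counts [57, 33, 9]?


Probabilities: [57/99, 33/99, 9/99] ≈ [0.5758, 0.3333, 0.0909]
Σpᵢ² = (3249 + 1089 + 81)/99² = 4419/9801
Gini = 1 - Σpᵢ² = 1 - 4419/9801 = 0.5491

0.5491


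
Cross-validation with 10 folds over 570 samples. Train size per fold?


Fold size = 570/10 = 57
Training per fold = 570 - 57 = 513

513


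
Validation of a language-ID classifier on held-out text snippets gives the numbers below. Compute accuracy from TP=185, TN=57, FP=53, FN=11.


Accuracy = (TP+TN)/(TP+TN+FP+FN)
= (185+57)/(306)
= 242/306 = 79.08%

79.08%


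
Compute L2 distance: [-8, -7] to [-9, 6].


d = √((-8+ 9)² + (-7-6)²)
  = √(1 + 169)
  = √170 = 13.0384

13.0384


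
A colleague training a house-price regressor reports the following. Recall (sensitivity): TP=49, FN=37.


Recall = TP/(TP+FN)
= 49/(49+37)
= 49/86 = 56.98%

56.98%


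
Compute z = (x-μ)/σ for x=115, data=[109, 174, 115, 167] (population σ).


μ = 141.25, σ = 29.4311
z = (115 - 141.25)/29.4311 = -0.8919

-0.8919


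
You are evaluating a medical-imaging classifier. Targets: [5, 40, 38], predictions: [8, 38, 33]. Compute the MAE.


Absolute errors: |5-8|=3, |40-38|=2, |38-33|=5
Sum = 10
MAE = 10/3 = 10/3

10/3


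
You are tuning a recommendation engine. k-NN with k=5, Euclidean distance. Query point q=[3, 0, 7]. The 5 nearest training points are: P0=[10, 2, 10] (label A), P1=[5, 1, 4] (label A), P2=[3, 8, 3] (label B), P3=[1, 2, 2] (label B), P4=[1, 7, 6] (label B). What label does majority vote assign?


d(q,P0) = 7.874  (label A)
d(q,P1) = 3.7417  (label A)
d(q,P2) = 8.9443  (label B)
d(q,P3) = 5.7446  (label B)
d(q,P4) = 7.3485  (label B)
Votes: A=2, B=3
Majority → B

B


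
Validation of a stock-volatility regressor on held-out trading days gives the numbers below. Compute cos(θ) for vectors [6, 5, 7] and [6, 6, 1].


A·B = 6·6 + 5·6 + 7·1 = 73
‖A‖ = √110 = 10.4881, ‖B‖ = √73 = 8.544
cos = 73/(√110·√73) = 73/√8030 = 0.8146

0.8146


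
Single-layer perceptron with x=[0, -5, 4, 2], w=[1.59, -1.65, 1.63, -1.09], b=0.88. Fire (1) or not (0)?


z = (0)·(1.59) + (-5)·(-1.65) + (4)·(1.63) + (2)·(-1.09) + 0.88
  = 13.47
step(z) = 1 (z≥0)

1


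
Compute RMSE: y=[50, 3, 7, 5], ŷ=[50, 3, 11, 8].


MSE = 25/4 = 6.25
RMSE = √(25/4) = 2.5

2.5


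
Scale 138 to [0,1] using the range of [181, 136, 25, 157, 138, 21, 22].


min=21, max=181
(138-21)/(181-21) = 117/160 = 0.7312

0.7312


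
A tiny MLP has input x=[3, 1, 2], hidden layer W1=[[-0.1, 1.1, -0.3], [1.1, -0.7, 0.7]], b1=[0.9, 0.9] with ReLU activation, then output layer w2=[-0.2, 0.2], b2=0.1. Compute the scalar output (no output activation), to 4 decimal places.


z1[0] = (-0.1)·(3) + (1.1)·(1) + (-0.3)·(2) + 0.9 = 1.1
z1[1] = (1.1)·(3) + (-0.7)·(1) + (0.7)·(2) + 0.9 = 4.9
h = ReLU(z1) = [1.1, 4.9]
output = (-0.2)·(1.1) + (0.2)·(4.9) + 0.1 = 0.86

0.86


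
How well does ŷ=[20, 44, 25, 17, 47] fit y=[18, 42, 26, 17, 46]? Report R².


ȳ = 29.8
SS_res = Σ(y-ŷ)² = 10
SS_tot = Σ(y-ȳ)² = 728.8
R² = 1 - SS_res/SS_tot = 1 - 0.0137 = 0.9863

0.9863


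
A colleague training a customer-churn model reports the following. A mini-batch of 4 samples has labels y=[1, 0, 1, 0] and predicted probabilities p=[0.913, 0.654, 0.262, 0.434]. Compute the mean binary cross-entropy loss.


L[0] = -ln(0.913) = 0.091
L[1] = -ln(1-0.654) = -ln(0.346) = 1.0613
L[2] = -ln(0.262) = 1.3394
L[3] = -ln(1-0.434) = -ln(0.566) = 0.5692
mean = (0.091 + 1.0613 + 1.3394 + 0.5692)/4 = 0.7652

0.7652


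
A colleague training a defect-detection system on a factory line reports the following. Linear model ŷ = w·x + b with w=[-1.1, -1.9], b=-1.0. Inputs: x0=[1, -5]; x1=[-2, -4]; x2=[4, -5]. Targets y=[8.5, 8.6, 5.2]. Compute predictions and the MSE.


ŷ0 = (-1.1)·(1) + (-1.9)·(-5) - 1.0 = 7.4
ŷ1 = (-1.1)·(-2) + (-1.9)·(-4) - 1.0 = 8.8
ŷ2 = (-1.1)·(4) + (-1.9)·(-5) - 1.0 = 4.1
errors² = [1.21, 0.04, 1.21]
MSE = 2.4600/3 = 0.82

0.82


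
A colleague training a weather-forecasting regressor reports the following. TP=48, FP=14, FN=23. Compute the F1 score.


Precision = 48/62 = 0.7742
Recall = 48/71 = 0.6761
F1 = 2·P·R/(P+R) = 2·TP/(2·TP+FP+FN) = 96/(96+14+23) = 96/133 = 0.7218

0.7218


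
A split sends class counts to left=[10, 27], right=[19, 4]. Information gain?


Parent = [29, 31], H_parent = 0.9992
H_left = 0.8419 (n=37), H_right = 0.6666 (n=23)
H_children = (37/60)·0.8419 + (23/60)·0.6666 = 0.7747
IG = 0.9992 - 0.7747 = 0.2245

0.2245


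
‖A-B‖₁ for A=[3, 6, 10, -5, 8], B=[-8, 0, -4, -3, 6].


d = |3+ 8| + |6-0| + |10+ 4| + |-5+ 3| + |8-6|
  = 11 + 6 + 14 + 2 + 2
  = 35

35


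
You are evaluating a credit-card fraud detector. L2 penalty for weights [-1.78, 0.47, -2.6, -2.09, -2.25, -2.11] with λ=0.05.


‖w‖₂² = (-1.78)² + (0.47)² + (-2.6)² + (-2.09)² + (-2.25)² + (-2.11)²
     = 3.1684 + 0.2209 + 6.76 + 4.3681 + 5.0625 + 4.4521
     = 24.032
λ·‖w‖₂² = 0.05·24.032 = 1.2016

1.2016


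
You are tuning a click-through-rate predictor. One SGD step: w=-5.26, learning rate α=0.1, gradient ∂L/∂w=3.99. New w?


w_new = w - α·∇
= -5.26 - 0.1·3.99
= -5.26 - 0.399
= -5.659

-5.659


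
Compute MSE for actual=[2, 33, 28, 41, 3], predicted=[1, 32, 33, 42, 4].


Squared errors: (2-1)²=1, (33-32)²=1, (28-33)²=25, (41-42)²=1, (3-4)²=1
Sum = 29
MSE = 29/5 = 29/5

29/5


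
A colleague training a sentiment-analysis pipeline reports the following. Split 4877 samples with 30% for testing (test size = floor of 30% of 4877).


Test = ⌊4877·30/100⌋ = 1463
Train = 4877 - 1463 = 3414

Train: 3414, Test: 1463


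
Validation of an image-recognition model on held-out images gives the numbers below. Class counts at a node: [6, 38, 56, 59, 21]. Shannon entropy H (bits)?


Probabilities: [6/180, 38/180, 56/180, 59/180, 21/180] ≈ [0.0333, 0.2111, 0.3111, 0.3278, 0.1167]
H = -((6/180)·log₂(6/180) + (38/180)·log₂(38/180) + (56/180)·log₂(56/180) + (59/180)·log₂(59/180) + (21/180)·log₂(21/180))
  = 2.0504 bits

2.0504 bits


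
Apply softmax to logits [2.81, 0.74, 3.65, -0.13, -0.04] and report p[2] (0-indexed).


Exponentials: e^2.81=16.6099, e^0.74=2.0959, e^3.65=38.4747, e^-0.13=0.8781, e^-0.04=0.9608
Sum = 59.0194
Softmax = [0.2814, 0.0355, 0.6519, 0.0149, 0.0163]
p[2] = 38.4747/59.0194 = 0.6519

0.6519


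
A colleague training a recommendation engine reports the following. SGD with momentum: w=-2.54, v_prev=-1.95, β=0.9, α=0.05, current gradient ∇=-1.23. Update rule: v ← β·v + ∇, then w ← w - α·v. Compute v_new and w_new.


v_new = 0.9·-1.95 - 1.23 = -1.755 - 1.23 = -2.985
w_new = -2.54 - 0.05·-2.985 = -2.54 + 0.14925 = -2.39075

v_new=-2.985, w_new=-2.39075


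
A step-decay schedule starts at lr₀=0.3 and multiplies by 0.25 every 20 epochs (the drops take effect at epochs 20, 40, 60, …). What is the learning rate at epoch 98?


n_drops = ⌊98/20⌋ = 4
lr = 0.3·0.25^4 = 0.3·0.00390625 = 0.001171875

0.001171875


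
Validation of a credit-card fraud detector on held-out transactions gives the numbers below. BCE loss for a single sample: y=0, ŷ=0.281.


BCE = -[y·ln(p) + (1-y)·ln(1-p)]
= -0 - 1·ln(1-0.281)
= -ln(0.719) = 0.3299

0.3299


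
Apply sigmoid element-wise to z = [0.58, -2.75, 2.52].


σ(0.58) = 1/(1+e^-0.58) = 0.6411
σ(-2.75) = 1/(1+e^2.75) = 0.0601
σ(2.52) = 1/(1+e^-2.52) = 0.9255
result = [0.6411, 0.0601, 0.9255]

[0.6411, 0.0601, 0.9255]


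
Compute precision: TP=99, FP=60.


Precision = TP/(TP+FP)
= 99/(99+60)
= 99/159 = 62.26%

62.26%


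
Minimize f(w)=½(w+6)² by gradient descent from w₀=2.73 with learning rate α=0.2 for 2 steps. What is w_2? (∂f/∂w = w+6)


step 1: grad = 2.73+6 = 8.73; w = 2.73 - 0.2·(8.73) = 0.984
step 2: grad = 0.984+6 = 6.984; w = 0.984 - 0.2·(6.984) = -0.4128

-0.4128


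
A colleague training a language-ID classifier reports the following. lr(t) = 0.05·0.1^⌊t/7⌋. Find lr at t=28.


n_drops = ⌊28/7⌋ = 4
lr = 0.05·0.1^4 = 0.05·0.0001 = 0.000005

0.000005


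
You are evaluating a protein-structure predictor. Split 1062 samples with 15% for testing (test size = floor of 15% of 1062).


Test = ⌊1062·15/100⌋ = 159
Train = 1062 - 159 = 903

Train: 903, Test: 159


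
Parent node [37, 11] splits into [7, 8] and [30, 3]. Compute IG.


Parent = [37, 11], H_parent = 0.7766
H_left = 0.9968 (n=15), H_right = 0.4395 (n=33)
H_children = (15/48)·0.9968 + (33/48)·0.4395 = 0.6137
IG = 0.7766 - 0.6137 = 0.1629

0.1629


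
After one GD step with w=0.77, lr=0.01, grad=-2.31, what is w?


w_new = w - α·∇
= 0.77 - 0.01·-2.31
= 0.77 + 0.0231
= 0.7931

0.7931


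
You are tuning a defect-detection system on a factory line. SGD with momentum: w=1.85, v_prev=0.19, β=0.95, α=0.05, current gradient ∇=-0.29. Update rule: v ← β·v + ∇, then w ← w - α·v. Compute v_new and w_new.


v_new = 0.95·0.19 - 0.29 = 0.1805 - 0.29 = -0.1095
w_new = 1.85 - 0.05·-0.1095 = 1.85 + 0.005475 = 1.855475

v_new=-0.1095, w_new=1.855475


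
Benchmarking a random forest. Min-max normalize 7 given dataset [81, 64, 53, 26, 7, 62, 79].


min=7, max=81
(7-7)/(81-7) = 0/74 = 0.0

0.0


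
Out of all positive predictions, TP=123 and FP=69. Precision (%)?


Precision = TP/(TP+FP)
= 123/(123+69)
= 123/192 = 64.06%

64.06%


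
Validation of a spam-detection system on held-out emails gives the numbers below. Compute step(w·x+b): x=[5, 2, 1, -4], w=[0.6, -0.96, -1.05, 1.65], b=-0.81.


z = (5)·(0.6) + (2)·(-0.96) + (1)·(-1.05) + (-4)·(1.65) - 0.81
  = -7.38
step(z) = 0 (z<0)

0


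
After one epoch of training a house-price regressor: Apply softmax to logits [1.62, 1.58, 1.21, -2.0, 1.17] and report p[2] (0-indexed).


Exponentials: e^1.62=5.0531, e^1.58=4.855, e^1.21=3.3535, e^-2.0=0.1353, e^1.17=3.222
Sum = 16.6189
Softmax = [0.3041, 0.2921, 0.2018, 0.0081, 0.1939]
p[2] = 3.3535/16.6189 = 0.2018

0.2018


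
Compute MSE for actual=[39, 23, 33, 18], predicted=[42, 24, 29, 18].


Squared errors: (39-42)²=9, (23-24)²=1, (33-29)²=16, (18-18)²=0
Sum = 26
MSE = 26/4 = 13/2

13/2


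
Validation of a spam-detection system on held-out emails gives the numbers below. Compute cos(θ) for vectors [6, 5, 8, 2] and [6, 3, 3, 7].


A·B = 6·6 + 5·3 + 8·3 + 2·7 = 89
‖A‖ = √129 = 11.3578, ‖B‖ = √103 = 10.1489
cos = 89/(√129·√103) = 89/√13287 = 0.7721

0.7721


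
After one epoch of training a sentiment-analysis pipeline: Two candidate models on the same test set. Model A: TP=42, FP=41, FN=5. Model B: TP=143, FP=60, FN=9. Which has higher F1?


Model A: P=42/83=0.506, R=42/47=0.8936, F1=2PR/(P+R)=2TP/(2TP+FP+FN)=84/130=0.6462
Model B: P=143/203=0.7044, R=143/152=0.9408, F1=2PR/(P+R)=2TP/(2TP+FP+FN)=286/355=0.8056
0.6462 < 0.8056 → Model B

Model B


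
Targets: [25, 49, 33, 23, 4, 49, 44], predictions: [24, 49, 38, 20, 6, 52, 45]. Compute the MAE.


Absolute errors: |25-24|=1, |49-49|=0, |33-38|=5, |23-20|=3, |4-6|=2, |49-52|=3, |44-45|=1
Sum = 15
MAE = 15/7 = 15/7

15/7


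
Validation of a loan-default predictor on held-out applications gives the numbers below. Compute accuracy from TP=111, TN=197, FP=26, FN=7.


Accuracy = (TP+TN)/(TP+TN+FP+FN)
= (111+197)/(341)
= 308/341 = 90.32%

90.32%


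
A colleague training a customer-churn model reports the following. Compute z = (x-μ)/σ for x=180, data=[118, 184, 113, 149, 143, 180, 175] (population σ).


μ = 151.7143, σ = 27.0011
z = (180 - 151.7143)/27.0011 = 1.0476

1.0476


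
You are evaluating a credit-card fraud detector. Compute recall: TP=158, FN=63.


Recall = TP/(TP+FN)
= 158/(158+63)
= 158/221 = 71.49%

71.49%


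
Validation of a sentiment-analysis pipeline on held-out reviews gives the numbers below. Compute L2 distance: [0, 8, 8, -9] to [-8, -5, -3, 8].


d = √((0+ 8)² + (8+ 5)² + (8+ 3)² + (-9-8)²)
  = √(64 + 169 + 121 + 289)
  = √643 = 25.3574

25.3574


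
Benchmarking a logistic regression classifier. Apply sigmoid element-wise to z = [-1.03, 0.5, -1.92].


σ(-1.03) = 1/(1+e^1.03) = 0.2631
σ(0.5) = 1/(1+e^-0.5) = 0.6225
σ(-1.92) = 1/(1+e^1.92) = 0.1279
result = [0.2631, 0.6225, 0.1279]

[0.2631, 0.6225, 0.1279]


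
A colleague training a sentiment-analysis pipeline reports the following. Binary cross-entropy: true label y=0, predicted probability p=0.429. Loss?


BCE = -[y·ln(p) + (1-y)·ln(1-p)]
= -0 - 1·ln(1-0.429)
= -ln(0.571) = 0.5604

0.5604


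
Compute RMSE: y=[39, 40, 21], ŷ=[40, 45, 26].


MSE = 51/3 = 17
RMSE = √(51/3) = 4.1231

4.1231


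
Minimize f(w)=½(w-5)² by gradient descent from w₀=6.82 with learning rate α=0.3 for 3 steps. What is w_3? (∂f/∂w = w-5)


step 1: grad = 6.82-5 = 1.82; w = 6.82 - 0.3·(1.82) = 6.274
step 2: grad = 6.274-5 = 1.274; w = 6.274 - 0.3·(1.274) = 5.8918
step 3: grad = 5.8918-5 = 0.8918; w = 5.8918 - 0.3·(0.8918) = 5.62426

5.62426


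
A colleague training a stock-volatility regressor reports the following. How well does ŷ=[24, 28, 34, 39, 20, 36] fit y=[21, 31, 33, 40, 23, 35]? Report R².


ȳ = 30.5
SS_res = Σ(y-ŷ)² = 30
SS_tot = Σ(y-ȳ)² = 263.5
R² = 1 - SS_res/SS_tot = 1 - 0.1139 = 0.8861

0.8861


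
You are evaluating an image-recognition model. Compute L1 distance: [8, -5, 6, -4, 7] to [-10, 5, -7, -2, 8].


d = |8+ 10| + |-5-5| + |6+ 7| + |-4+ 2| + |7-8|
  = 18 + 10 + 13 + 2 + 1
  = 44

44


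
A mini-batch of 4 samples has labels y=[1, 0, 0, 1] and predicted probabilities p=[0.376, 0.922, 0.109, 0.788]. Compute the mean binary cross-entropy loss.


L[0] = -ln(0.376) = 0.9782
L[1] = -ln(1-0.922) = -ln(0.078) = 2.551
L[2] = -ln(1-0.109) = -ln(0.891) = 0.1154
L[3] = -ln(0.788) = 0.2383
mean = (0.9782 + 2.551 + 0.1154 + 0.2383)/4 = 0.9707

0.9707


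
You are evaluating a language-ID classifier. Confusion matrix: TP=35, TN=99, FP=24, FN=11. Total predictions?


Total = TP + TN + FP + FN
= 35 + 99 + 24 + 11
= 169
(Predicted positive: 59, predicted negative: 110)

169


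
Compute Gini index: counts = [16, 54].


Probabilities: [16/70, 54/70] ≈ [0.2286, 0.7714]
Σpᵢ² = (256 + 2916)/70² = 3172/4900
Gini = 1 - Σpᵢ² = 1 - 3172/4900 = 0.3527

0.3527


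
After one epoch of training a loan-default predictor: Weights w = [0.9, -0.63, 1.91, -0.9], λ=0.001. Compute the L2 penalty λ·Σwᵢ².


‖w‖₂² = (0.9)² + (-0.63)² + (1.91)² + (-0.9)²
     = 0.81 + 0.3969 + 3.6481 + 0.81
     = 5.665
λ·‖w‖₂² = 0.001·5.665 = 0.005665

0.005665


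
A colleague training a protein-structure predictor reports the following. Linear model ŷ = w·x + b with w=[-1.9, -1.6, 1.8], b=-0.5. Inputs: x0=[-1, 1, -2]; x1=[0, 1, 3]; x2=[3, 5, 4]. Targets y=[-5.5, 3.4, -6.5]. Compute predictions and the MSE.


ŷ0 = (-1.9)·(-1) + (-1.6)·(1) + (1.8)·(-2) - 0.5 = -3.8
ŷ1 = (-1.9)·(0) + (-1.6)·(1) + (1.8)·(3) - 0.5 = 3.3
ŷ2 = (-1.9)·(3) + (-1.6)·(5) + (1.8)·(4) - 0.5 = -7.0
errors² = [2.89, 0.01, 0.25]
MSE = 3.1500/3 = 1.05

1.05


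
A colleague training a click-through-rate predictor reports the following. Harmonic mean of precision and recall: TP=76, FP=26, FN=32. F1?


Precision = 76/102 = 0.7451
Recall = 76/108 = 0.7037
F1 = 2·P·R/(P+R) = 2·TP/(2·TP+FP+FN) = 152/(152+26+32) = 152/210 = 0.7238

0.7238


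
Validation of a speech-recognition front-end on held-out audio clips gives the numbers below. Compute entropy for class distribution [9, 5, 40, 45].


Probabilities: [9/99, 5/99, 40/99, 45/99] ≈ [0.0909, 0.0505, 0.404, 0.4545]
H = -((9/99)·log₂(9/99) + (5/99)·log₂(5/99) + (40/99)·log₂(40/99) + (45/99)·log₂(45/99))
  = 1.5773 bits

1.5773 bits


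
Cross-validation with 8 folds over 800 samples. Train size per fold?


Fold size = 800/8 = 100
Training per fold = 800 - 100 = 700

700


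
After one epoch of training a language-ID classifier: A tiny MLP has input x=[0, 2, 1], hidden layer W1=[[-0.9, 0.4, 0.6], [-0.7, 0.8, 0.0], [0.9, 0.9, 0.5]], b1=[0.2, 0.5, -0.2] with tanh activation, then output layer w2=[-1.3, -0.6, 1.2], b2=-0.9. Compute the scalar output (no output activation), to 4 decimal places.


z1[0] = (-0.9)·(0) + (0.4)·(2) + (0.6)·(1) + 0.2 = 1.6
z1[1] = (-0.7)·(0) + (0.8)·(2) + (0.0)·(1) + 0.5 = 2.1
z1[2] = (0.9)·(0) + (0.9)·(2) + (0.5)·(1) - 0.2 = 2.1
h = tanh(z1) = [0.9217, 0.9705, 0.9705]
output = (-1.3)·(0.9217) + (-0.6)·(0.9705) + (1.2)·(0.9705) - 0.9 = -1.5159

-1.5159


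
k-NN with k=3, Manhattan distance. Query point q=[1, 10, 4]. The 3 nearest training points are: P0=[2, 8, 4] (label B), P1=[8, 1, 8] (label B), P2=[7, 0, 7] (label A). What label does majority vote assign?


d(q,P0) = 3  (label B)
d(q,P1) = 20  (label B)
d(q,P2) = 19  (label A)
Votes: A=1, B=2
Majority → B

B


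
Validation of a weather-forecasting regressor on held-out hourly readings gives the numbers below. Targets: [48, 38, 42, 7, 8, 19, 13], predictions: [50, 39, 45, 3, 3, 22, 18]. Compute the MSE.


Squared errors: (48-50)²=4, (38-39)²=1, (42-45)²=9, (7-3)²=16, (8-3)²=25, (19-22)²=9, (13-18)²=25
Sum = 89
MSE = 89/7 = 89/7

89/7


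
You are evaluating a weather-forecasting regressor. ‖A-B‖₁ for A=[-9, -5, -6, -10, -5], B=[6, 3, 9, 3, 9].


d = |-9-6| + |-5-3| + |-6-9| + |-10-3| + |-5-9|
  = 15 + 8 + 15 + 13 + 14
  = 65

65


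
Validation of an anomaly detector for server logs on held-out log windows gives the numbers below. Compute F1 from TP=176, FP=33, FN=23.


Precision = 176/209 = 0.8421
Recall = 176/199 = 0.8844
F1 = 2·P·R/(P+R) = 2·TP/(2·TP+FP+FN) = 352/(352+33+23) = 352/408 = 0.8627

0.8627


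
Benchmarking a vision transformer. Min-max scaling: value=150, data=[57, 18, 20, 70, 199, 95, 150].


min=18, max=199
(150-18)/(199-18) = 132/181 = 0.7293

0.7293
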